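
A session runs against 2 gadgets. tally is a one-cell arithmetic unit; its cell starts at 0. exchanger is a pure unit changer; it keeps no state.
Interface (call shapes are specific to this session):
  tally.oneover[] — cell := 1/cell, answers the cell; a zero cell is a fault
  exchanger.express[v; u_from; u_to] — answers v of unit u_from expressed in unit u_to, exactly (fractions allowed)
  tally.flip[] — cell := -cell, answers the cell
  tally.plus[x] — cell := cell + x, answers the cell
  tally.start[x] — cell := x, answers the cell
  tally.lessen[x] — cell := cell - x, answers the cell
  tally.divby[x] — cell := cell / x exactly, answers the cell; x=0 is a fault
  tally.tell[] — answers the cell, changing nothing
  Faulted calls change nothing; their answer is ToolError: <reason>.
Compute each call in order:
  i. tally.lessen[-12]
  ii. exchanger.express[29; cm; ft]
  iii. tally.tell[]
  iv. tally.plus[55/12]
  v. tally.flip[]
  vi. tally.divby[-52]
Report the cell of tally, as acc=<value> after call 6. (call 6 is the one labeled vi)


// tally.lessen(x=-12) ~> 12
// exchanger.express(v=29, u_from=cm, u_to=ft) ~> 725/762
// tally.tell() ~> 12
// tally.plus(x=55/12) ~> 199/12
// tally.flip() ~> -199/12
// tally.divby(x=-52) ~> 199/624

Answer: acc=199/624


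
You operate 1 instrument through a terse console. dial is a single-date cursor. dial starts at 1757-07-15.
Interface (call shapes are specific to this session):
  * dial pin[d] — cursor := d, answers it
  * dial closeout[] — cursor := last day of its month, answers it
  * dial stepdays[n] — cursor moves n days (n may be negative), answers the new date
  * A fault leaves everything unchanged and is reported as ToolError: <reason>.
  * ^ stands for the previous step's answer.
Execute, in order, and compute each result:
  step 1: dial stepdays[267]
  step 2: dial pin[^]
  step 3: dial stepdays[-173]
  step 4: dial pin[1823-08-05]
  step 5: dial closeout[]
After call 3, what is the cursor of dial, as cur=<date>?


Answer: cur=1757-10-17

Derivation:
==> dial stepdays(267)
<== 1758-04-08
==> dial pin(^)
<== 1758-04-08
==> dial stepdays(-173)
<== 1757-10-17
==> dial pin(1823-08-05)
<== 1823-08-05
==> dial closeout()
<== 1823-08-31


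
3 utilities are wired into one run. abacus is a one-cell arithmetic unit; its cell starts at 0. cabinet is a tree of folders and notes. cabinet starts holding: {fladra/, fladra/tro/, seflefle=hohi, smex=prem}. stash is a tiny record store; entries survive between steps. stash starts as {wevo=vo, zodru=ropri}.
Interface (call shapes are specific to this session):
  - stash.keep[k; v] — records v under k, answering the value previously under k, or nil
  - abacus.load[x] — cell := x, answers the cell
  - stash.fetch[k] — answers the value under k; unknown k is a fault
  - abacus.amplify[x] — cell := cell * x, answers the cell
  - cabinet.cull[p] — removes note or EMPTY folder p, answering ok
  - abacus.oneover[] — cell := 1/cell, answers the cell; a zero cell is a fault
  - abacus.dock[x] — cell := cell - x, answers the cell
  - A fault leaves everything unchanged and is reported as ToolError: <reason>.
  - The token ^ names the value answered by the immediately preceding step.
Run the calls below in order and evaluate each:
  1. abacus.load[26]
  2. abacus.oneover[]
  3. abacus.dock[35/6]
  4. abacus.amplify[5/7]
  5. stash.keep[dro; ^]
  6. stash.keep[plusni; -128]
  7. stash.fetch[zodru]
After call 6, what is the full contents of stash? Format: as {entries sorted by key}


CALL abacus.load[x=26]
RET  26
CALL abacus.oneover[]
RET  1/26
CALL abacus.dock[x=35/6]
RET  -226/39
CALL abacus.amplify[x=5/7]
RET  -1130/273
CALL stash.keep[k=dro; v=^]
RET  nil
CALL stash.keep[k=plusni; v=-128]
RET  nil
CALL stash.fetch[k=zodru]
RET  ropri

Answer: {dro=-1130/273, plusni=-128, wevo=vo, zodru=ropri}


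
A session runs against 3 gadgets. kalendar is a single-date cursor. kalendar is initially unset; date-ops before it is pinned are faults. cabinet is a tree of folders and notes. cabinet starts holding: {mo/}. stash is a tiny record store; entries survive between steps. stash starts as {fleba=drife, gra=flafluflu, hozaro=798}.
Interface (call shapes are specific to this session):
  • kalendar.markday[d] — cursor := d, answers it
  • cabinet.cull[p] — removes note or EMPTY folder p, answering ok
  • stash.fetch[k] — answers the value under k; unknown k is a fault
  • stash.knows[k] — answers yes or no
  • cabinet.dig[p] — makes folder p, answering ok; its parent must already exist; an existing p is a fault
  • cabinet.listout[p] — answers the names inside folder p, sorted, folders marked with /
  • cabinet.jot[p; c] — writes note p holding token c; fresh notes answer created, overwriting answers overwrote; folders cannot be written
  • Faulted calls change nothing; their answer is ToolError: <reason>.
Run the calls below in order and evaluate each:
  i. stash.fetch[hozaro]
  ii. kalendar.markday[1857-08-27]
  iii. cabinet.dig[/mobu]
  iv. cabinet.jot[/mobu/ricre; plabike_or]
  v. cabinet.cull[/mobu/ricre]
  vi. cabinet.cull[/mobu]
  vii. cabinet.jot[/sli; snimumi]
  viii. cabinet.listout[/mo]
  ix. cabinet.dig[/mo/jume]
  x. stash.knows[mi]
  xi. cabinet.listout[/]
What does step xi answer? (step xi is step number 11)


// 1. stash.fetch(k: hozaro) -> 798
// 2. kalendar.markday(d: 1857-08-27) -> 1857-08-27
// 3. cabinet.dig(p: /mobu) -> ok
// 4. cabinet.jot(p: /mobu/ricre, c: plabike_or) -> created
// 5. cabinet.cull(p: /mobu/ricre) -> ok
// 6. cabinet.cull(p: /mobu) -> ok
// 7. cabinet.jot(p: /sli, c: snimumi) -> created
// 8. cabinet.listout(p: /mo) -> []
// 9. cabinet.dig(p: /mo/jume) -> ok
// 10. stash.knows(k: mi) -> no
// 11. cabinet.listout(p: /) -> [mo/, sli]

Answer: [mo/, sli]


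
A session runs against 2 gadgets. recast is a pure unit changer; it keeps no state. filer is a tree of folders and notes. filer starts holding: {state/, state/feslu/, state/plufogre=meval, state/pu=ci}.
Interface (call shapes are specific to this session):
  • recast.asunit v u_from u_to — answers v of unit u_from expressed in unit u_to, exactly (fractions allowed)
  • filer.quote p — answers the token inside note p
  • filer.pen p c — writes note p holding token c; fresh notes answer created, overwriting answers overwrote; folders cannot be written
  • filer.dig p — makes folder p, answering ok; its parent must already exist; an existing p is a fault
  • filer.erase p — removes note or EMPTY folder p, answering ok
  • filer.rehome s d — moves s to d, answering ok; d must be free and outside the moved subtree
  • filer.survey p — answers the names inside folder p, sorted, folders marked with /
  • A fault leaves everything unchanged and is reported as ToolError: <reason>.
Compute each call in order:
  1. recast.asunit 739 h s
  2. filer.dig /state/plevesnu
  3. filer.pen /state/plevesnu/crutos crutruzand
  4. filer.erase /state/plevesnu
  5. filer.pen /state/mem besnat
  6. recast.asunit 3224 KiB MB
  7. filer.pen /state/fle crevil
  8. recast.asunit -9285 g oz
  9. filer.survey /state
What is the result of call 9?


>>> asunit 739 h s
  2660400
>>> dig /state/plevesnu
  ok
>>> pen /state/plevesnu/crutos crutruzand
  created
>>> erase /state/plevesnu
  ToolError: not empty
>>> pen /state/mem besnat
  created
>>> asunit 3224 KiB MB
  51584/15625
>>> pen /state/fle crevil
  created
>>> asunit -9285 g oz
  -14856000000/45359237
>>> survey /state
  [feslu/, fle, mem, plevesnu/, plufogre, pu]

Answer: [feslu/, fle, mem, plevesnu/, plufogre, pu]


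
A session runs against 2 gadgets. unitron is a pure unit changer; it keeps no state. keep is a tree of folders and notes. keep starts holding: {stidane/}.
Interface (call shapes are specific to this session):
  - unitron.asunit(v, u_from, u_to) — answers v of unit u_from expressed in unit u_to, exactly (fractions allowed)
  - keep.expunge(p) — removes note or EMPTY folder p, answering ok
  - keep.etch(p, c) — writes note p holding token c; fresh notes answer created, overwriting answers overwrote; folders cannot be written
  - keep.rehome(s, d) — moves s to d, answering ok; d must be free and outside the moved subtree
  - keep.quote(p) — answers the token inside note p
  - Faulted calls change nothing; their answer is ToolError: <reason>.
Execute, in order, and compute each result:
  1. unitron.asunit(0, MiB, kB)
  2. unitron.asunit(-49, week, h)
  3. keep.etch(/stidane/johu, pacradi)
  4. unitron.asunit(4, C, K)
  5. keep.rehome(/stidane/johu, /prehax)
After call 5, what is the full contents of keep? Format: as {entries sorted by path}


! 1. unitron.asunit(0, MiB, kB) == 0
! 2. unitron.asunit(-49, week, h) == -8232
! 3. keep.etch(/stidane/johu, pacradi) == created
! 4. unitron.asunit(4, C, K) == 5543/20
! 5. keep.rehome(/stidane/johu, /prehax) == ok

Answer: {prehax=pacradi, stidane/}


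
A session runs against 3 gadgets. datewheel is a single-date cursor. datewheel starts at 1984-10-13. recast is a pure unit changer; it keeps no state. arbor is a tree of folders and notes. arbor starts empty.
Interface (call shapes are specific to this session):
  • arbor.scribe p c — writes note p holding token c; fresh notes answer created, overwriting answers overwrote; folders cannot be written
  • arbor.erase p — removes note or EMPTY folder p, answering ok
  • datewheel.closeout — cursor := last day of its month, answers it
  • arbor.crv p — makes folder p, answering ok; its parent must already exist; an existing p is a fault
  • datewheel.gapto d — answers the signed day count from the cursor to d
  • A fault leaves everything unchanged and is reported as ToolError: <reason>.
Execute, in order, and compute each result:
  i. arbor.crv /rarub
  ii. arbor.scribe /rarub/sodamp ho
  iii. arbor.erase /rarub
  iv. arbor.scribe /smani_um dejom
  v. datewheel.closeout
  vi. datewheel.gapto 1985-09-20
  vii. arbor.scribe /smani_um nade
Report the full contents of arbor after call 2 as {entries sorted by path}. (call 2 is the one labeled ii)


I try arbor.crv(p=/rarub), → ok.
I use arbor.scribe(p=/rarub/sodamp, c=ho), which returns created.
Calling arbor.erase(p=/rarub): ToolError: not empty.
Using arbor.scribe(p=/smani_um, c=dejom), and observe created.
I run datewheel.closeout, which returns 1984-10-31.
I call datewheel.gapto(d=1985-09-20), and see 324.
Using arbor.scribe(p=/smani_um, c=nade), giving overwrote.

Answer: {rarub/, rarub/sodamp=ho}


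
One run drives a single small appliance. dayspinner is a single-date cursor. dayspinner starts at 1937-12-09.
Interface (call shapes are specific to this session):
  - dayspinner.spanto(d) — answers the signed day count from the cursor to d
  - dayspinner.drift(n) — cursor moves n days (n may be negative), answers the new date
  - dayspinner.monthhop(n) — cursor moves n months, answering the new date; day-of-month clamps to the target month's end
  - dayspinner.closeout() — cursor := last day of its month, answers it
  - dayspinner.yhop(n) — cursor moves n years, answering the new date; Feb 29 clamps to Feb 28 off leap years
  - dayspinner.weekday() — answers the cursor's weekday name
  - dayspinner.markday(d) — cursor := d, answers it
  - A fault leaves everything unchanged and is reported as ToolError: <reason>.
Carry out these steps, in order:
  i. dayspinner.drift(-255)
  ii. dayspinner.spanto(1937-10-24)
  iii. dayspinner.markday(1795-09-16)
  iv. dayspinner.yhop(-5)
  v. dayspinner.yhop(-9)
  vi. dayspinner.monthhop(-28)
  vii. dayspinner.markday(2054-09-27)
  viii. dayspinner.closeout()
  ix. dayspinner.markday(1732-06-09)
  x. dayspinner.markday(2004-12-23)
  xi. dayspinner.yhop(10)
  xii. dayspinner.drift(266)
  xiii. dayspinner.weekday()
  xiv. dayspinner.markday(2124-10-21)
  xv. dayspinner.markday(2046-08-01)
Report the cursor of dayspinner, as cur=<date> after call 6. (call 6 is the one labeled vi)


> dayspinner.drift -255
= 1937-03-29
> dayspinner.spanto 1937-10-24
= 209
> dayspinner.markday 1795-09-16
= 1795-09-16
> dayspinner.yhop -5
= 1790-09-16
> dayspinner.yhop -9
= 1781-09-16
> dayspinner.monthhop -28
= 1779-05-16
> dayspinner.markday 2054-09-27
= 2054-09-27
> dayspinner.closeout
= 2054-09-30
> dayspinner.markday 1732-06-09
= 1732-06-09
> dayspinner.markday 2004-12-23
= 2004-12-23
> dayspinner.yhop 10
= 2014-12-23
> dayspinner.drift 266
= 2015-09-15
> dayspinner.weekday
= Tuesday
> dayspinner.markday 2124-10-21
= 2124-10-21
> dayspinner.markday 2046-08-01
= 2046-08-01

Answer: cur=1779-05-16


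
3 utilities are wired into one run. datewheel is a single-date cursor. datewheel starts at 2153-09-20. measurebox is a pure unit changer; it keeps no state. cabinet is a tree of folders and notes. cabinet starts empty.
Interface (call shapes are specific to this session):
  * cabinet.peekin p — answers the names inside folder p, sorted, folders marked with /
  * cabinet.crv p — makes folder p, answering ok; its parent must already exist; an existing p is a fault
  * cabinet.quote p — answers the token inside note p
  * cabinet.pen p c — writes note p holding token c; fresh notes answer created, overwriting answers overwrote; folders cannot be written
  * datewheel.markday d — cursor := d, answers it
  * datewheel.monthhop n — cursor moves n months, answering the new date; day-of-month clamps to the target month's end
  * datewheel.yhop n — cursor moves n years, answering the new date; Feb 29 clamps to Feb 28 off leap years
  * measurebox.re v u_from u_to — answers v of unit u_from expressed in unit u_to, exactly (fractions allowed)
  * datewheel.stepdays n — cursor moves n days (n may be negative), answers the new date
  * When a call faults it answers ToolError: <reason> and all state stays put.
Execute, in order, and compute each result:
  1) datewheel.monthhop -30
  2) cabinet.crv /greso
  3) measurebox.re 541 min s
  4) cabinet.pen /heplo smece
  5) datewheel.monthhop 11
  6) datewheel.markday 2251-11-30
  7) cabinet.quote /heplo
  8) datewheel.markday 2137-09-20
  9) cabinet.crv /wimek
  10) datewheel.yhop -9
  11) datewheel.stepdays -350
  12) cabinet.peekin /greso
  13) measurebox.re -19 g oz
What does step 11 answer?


~$ monthhop n→-30
[out] 2151-03-20
~$ crv p→/greso
[out] ok
~$ re v→541 u_from→min u_to→s
[out] 32460
~$ pen p→/heplo c→smece
[out] created
~$ monthhop n→11
[out] 2152-02-20
~$ markday d→2251-11-30
[out] 2251-11-30
~$ quote p→/heplo
[out] smece
~$ markday d→2137-09-20
[out] 2137-09-20
~$ crv p→/wimek
[out] ok
~$ yhop n→-9
[out] 2128-09-20
~$ stepdays n→-350
[out] 2127-10-06
~$ peekin p→/greso
[out] []
~$ re v→-19 u_from→g u_to→oz
[out] -30400000/45359237

Answer: 2127-10-06


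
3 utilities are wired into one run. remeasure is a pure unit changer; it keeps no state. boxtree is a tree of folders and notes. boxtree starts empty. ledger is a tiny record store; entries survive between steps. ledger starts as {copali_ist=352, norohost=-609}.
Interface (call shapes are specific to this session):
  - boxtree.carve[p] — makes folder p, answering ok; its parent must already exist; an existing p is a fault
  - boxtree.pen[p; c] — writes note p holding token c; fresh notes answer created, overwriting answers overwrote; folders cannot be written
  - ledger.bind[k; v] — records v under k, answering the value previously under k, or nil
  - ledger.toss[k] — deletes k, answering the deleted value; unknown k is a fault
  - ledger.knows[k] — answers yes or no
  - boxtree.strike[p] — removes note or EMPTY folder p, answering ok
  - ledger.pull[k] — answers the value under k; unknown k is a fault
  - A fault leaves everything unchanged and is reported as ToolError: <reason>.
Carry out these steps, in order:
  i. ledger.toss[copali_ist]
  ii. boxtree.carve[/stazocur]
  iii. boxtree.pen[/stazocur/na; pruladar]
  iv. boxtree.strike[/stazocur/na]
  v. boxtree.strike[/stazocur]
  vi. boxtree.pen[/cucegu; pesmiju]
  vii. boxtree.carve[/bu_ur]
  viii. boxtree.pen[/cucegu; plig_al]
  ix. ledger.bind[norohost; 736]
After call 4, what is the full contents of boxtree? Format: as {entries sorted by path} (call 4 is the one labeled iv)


Step: ledger.toss[k→copali_ist]
Result: 352
Step: boxtree.carve[p→/stazocur]
Result: ok
Step: boxtree.pen[p→/stazocur/na; c→pruladar]
Result: created
Step: boxtree.strike[p→/stazocur/na]
Result: ok
Step: boxtree.strike[p→/stazocur]
Result: ok
Step: boxtree.pen[p→/cucegu; c→pesmiju]
Result: created
Step: boxtree.carve[p→/bu_ur]
Result: ok
Step: boxtree.pen[p→/cucegu; c→plig_al]
Result: overwrote
Step: ledger.bind[k→norohost; v→736]
Result: -609

Answer: {stazocur/}


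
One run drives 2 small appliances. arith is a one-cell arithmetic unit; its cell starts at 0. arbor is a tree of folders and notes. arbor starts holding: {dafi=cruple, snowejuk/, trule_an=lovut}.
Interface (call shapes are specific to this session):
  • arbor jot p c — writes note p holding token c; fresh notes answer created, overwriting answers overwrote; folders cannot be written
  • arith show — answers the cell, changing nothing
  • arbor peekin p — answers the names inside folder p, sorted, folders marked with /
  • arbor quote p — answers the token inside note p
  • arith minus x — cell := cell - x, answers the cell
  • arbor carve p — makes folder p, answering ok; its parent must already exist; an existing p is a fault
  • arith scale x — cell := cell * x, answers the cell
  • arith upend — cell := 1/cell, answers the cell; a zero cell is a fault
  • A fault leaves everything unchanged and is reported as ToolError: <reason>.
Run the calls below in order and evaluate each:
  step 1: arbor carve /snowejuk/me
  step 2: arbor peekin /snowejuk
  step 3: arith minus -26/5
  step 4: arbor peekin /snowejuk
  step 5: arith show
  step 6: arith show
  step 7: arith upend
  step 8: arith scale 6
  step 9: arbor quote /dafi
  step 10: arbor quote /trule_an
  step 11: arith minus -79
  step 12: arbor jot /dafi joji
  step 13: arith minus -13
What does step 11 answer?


[in] arbor carve p='/snowejuk/me'
:: ok
[in] arbor peekin p='/snowejuk'
:: [me/]
[in] arith minus x='-26/5'
:: 26/5
[in] arbor peekin p='/snowejuk'
:: [me/]
[in] arith show
:: 26/5
[in] arith show
:: 26/5
[in] arith upend
:: 5/26
[in] arith scale x='6'
:: 15/13
[in] arbor quote p='/dafi'
:: cruple
[in] arbor quote p='/trule_an'
:: lovut
[in] arith minus x='-79'
:: 1042/13
[in] arbor jot p='/dafi' c='joji'
:: overwrote
[in] arith minus x='-13'
:: 1211/13

Answer: 1042/13


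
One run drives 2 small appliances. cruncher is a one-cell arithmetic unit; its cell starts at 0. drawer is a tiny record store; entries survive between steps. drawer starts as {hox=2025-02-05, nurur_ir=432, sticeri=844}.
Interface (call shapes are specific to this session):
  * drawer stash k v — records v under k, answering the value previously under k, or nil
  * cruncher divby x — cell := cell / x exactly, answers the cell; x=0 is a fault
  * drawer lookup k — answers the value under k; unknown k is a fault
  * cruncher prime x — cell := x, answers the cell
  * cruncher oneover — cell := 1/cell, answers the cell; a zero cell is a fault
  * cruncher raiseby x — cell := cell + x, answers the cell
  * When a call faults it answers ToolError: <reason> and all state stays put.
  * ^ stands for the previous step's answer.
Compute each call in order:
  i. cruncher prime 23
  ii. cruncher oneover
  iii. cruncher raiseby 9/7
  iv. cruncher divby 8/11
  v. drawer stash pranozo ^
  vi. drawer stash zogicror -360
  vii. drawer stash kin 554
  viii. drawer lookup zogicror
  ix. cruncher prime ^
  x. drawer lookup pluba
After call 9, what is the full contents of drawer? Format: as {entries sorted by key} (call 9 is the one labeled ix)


Answer: {hox=2025-02-05, kin=554, nurur_ir=432, pranozo=1177/644, sticeri=844, zogicror=-360}

Derivation:
>> cruncher prime(23)
<< 23
>> cruncher oneover()
<< 1/23
>> cruncher raiseby(9/7)
<< 214/161
>> cruncher divby(8/11)
<< 1177/644
>> drawer stash(pranozo, ^)
<< nil
>> drawer stash(zogicror, -360)
<< nil
>> drawer stash(kin, 554)
<< nil
>> drawer lookup(zogicror)
<< -360
>> cruncher prime(^)
<< -360
>> drawer lookup(pluba)
<< ToolError: no such key pluba


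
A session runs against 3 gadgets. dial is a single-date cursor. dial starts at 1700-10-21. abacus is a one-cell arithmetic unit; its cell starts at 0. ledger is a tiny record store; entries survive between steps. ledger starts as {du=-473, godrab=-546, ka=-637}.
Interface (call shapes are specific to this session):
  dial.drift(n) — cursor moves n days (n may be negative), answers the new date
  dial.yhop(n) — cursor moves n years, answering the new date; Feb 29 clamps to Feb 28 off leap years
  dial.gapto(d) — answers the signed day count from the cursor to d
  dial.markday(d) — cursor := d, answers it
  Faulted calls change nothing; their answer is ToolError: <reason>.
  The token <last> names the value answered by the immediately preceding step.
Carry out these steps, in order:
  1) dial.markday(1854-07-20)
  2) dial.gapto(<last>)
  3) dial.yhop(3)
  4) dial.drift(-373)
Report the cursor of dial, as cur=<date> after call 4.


Do: markday[d=1854-07-20]
See: 1854-07-20
Do: gapto[d=<last>]
See: 0
Do: yhop[n=3]
See: 1857-07-20
Do: drift[n=-373]
See: 1856-07-12

Answer: cur=1856-07-12


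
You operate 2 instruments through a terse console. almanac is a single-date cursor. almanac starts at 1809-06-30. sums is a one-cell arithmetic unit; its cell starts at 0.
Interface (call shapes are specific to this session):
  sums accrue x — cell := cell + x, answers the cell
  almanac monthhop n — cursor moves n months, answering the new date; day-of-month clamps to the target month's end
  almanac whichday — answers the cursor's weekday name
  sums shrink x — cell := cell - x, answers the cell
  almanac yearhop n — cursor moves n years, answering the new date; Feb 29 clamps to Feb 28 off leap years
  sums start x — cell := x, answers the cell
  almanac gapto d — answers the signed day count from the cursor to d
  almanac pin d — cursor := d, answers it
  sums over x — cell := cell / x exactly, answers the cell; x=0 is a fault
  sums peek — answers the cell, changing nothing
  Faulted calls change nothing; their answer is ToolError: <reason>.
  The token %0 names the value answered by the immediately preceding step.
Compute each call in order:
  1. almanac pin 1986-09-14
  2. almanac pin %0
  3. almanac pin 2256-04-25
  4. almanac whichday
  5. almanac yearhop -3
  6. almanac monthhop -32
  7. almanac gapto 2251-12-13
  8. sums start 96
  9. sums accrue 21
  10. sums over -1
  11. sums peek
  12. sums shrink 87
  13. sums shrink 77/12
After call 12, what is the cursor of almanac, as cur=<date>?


Answer: cur=2250-08-25

Derivation:
! 1. almanac pin(d='1986-09-14') == 1986-09-14
! 2. almanac pin(d='%0') == 1986-09-14
! 3. almanac pin(d='2256-04-25') == 2256-04-25
! 4. almanac whichday() == Friday
! 5. almanac yearhop(n='-3') == 2253-04-25
! 6. almanac monthhop(n='-32') == 2250-08-25
! 7. almanac gapto(d='2251-12-13') == 475
! 8. sums start(x='96') == 96
! 9. sums accrue(x='21') == 117
! 10. sums over(x='-1') == -117
! 11. sums peek() == -117
! 12. sums shrink(x='87') == -204
! 13. sums shrink(x='77/12') == -2525/12


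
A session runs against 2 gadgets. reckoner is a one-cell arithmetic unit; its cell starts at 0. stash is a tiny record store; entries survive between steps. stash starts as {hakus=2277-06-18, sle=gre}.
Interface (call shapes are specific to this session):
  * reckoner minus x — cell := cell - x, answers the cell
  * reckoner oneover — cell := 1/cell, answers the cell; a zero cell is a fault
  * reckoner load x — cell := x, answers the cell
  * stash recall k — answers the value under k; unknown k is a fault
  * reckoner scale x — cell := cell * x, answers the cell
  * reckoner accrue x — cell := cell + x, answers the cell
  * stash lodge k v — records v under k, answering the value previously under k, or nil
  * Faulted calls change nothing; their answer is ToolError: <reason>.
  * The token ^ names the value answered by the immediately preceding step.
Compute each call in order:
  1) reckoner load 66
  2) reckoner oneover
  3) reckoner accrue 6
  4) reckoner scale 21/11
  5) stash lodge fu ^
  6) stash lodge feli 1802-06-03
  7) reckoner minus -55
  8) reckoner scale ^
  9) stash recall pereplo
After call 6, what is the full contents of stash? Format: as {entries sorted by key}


>>> reckoner load x='66'
= 66
>>> reckoner oneover
= 1/66
>>> reckoner accrue x='6'
= 397/66
>>> reckoner scale x='21/11'
= 2779/242
>>> stash lodge k='fu' v='^'
= nil
>>> stash lodge k='feli' v='1802-06-03'
= nil
>>> reckoner minus x='-55'
= 16089/242
>>> reckoner scale x='^'
= 258855921/58564
>>> stash recall k='pereplo'
= ToolError: no such key pereplo

Answer: {feli=1802-06-03, fu=2779/242, hakus=2277-06-18, sle=gre}


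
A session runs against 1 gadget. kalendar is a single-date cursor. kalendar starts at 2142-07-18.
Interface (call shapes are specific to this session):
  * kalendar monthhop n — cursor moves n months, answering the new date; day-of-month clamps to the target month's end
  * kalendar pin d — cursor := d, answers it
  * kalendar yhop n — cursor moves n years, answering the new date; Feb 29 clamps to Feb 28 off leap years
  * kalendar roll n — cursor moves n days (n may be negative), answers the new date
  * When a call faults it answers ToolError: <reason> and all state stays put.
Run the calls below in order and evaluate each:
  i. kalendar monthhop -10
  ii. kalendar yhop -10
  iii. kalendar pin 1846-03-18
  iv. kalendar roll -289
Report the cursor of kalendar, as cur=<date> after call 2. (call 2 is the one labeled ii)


# 1. kalendar monthhop(-10) : 2141-09-18
# 2. kalendar yhop(-10) : 2131-09-18
# 3. kalendar pin(1846-03-18) : 1846-03-18
# 4. kalendar roll(-289) : 1845-06-02

Answer: cur=2131-09-18


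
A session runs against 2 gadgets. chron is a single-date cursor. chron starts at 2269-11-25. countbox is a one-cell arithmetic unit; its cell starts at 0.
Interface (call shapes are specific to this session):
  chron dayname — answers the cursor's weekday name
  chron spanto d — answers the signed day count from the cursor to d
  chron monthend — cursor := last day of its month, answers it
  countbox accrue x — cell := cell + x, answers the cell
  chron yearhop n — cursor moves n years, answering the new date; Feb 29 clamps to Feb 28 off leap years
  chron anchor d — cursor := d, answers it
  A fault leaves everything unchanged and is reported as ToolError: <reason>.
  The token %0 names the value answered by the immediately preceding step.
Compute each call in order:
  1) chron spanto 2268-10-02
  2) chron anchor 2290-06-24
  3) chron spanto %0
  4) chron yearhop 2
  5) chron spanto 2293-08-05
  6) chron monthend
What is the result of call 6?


Answer: 2292-06-30

Derivation:
$ chron spanto 2268-10-02
[out] -419
$ chron anchor 2290-06-24
[out] 2290-06-24
$ chron spanto %0
[out] 0
$ chron yearhop 2
[out] 2292-06-24
$ chron spanto 2293-08-05
[out] 407
$ chron monthend
[out] 2292-06-30


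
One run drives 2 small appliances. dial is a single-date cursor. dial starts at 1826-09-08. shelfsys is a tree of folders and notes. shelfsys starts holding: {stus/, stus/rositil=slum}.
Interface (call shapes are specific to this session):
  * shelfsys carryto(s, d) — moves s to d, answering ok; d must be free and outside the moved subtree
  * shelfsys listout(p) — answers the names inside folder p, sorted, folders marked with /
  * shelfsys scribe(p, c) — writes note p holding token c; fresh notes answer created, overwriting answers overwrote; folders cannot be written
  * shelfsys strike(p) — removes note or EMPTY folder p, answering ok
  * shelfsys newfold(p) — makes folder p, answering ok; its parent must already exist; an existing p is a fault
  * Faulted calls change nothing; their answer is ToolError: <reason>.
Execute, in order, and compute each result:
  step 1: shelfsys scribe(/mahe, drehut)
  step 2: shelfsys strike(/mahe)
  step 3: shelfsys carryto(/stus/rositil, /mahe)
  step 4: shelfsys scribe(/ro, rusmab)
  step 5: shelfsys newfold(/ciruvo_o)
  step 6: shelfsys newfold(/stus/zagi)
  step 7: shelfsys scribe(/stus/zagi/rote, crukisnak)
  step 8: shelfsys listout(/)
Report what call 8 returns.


;; shelfsys scribe(p=/mahe, c=drehut) == created
;; shelfsys strike(p=/mahe) == ok
;; shelfsys carryto(s=/stus/rositil, d=/mahe) == ok
;; shelfsys scribe(p=/ro, c=rusmab) == created
;; shelfsys newfold(p=/ciruvo_o) == ok
;; shelfsys newfold(p=/stus/zagi) == ok
;; shelfsys scribe(p=/stus/zagi/rote, c=crukisnak) == created
;; shelfsys listout(p=/) == [ciruvo_o/, mahe, ro, stus/]

Answer: [ciruvo_o/, mahe, ro, stus/]


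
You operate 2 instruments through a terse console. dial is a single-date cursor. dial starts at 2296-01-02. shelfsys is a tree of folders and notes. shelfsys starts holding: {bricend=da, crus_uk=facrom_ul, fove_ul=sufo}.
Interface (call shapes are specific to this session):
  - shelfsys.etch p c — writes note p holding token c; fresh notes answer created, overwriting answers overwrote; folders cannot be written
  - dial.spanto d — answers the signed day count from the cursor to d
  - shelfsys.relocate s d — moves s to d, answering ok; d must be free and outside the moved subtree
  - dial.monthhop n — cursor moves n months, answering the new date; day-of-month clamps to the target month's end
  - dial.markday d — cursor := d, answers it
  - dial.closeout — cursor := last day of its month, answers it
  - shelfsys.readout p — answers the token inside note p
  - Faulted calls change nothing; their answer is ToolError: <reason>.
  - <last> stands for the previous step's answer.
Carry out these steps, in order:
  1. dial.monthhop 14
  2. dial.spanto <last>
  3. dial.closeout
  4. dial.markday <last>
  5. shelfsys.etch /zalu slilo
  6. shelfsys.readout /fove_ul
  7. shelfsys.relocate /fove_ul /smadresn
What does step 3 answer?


-> dial.monthhop(14)
<- 2297-03-02
-> dial.spanto(<last>)
<- 0
-> dial.closeout()
<- 2297-03-31
-> dial.markday(<last>)
<- 2297-03-31
-> shelfsys.etch(/zalu, slilo)
<- created
-> shelfsys.readout(/fove_ul)
<- sufo
-> shelfsys.relocate(/fove_ul, /smadresn)
<- ok

Answer: 2297-03-31


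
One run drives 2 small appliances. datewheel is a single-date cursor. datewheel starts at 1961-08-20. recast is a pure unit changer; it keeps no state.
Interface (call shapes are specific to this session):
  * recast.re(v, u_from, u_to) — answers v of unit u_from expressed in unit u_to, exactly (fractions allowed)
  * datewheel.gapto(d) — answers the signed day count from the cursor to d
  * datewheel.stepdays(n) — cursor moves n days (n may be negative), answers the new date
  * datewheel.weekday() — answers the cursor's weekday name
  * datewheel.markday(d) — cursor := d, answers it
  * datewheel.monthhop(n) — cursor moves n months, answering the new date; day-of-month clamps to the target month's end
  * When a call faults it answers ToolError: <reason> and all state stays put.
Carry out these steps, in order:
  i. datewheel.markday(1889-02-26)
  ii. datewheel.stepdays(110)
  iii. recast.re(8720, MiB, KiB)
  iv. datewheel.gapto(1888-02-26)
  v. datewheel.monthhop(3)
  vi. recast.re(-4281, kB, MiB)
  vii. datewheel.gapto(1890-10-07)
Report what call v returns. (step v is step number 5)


==> datewheel.markday(d→1889-02-26)
<== 1889-02-26
==> datewheel.stepdays(n→110)
<== 1889-06-16
==> recast.re(v→8720, u_from→MiB, u_to→KiB)
<== 8929280
==> datewheel.gapto(d→1888-02-26)
<== -476
==> datewheel.monthhop(n→3)
<== 1889-09-16
==> recast.re(v→-4281, u_from→kB, u_to→MiB)
<== -535125/131072
==> datewheel.gapto(d→1890-10-07)
<== 386

Answer: 1889-09-16


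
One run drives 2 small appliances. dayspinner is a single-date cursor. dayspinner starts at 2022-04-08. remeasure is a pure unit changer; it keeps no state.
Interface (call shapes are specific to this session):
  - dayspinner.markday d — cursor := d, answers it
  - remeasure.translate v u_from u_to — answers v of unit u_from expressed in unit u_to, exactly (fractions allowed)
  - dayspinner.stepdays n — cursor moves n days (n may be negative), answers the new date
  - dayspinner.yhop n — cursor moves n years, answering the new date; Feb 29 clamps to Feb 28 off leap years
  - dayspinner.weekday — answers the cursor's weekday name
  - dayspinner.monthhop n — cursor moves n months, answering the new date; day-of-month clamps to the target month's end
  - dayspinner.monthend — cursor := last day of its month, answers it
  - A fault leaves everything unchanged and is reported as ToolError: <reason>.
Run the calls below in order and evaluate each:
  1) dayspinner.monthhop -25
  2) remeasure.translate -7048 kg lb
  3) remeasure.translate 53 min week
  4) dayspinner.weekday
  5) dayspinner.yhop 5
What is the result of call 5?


Answer: 2025-03-08

Derivation:
Step: dayspinner.monthhop[n=-25]
Result: 2020-03-08
Step: remeasure.translate[v=-7048; u_from=kg; u_to=lb]
Result: -704800000000/45359237
Step: remeasure.translate[v=53; u_from=min; u_to=week]
Result: 53/10080
Step: dayspinner.weekday[]
Result: Sunday
Step: dayspinner.yhop[n=5]
Result: 2025-03-08


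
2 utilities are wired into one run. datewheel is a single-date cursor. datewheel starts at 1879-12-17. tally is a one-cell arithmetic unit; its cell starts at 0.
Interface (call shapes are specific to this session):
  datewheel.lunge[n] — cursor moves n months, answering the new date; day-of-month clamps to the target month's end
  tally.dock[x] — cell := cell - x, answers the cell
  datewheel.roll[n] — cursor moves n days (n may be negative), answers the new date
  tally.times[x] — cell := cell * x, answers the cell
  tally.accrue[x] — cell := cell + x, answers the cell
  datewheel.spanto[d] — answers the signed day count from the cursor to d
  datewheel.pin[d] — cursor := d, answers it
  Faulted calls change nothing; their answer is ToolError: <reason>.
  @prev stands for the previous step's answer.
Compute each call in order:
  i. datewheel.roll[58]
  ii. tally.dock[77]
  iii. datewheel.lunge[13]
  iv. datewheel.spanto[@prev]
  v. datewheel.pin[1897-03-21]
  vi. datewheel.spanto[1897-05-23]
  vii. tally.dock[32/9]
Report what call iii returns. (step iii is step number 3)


Answer: 1881-03-13

Derivation:
Act: datewheel.roll[n='58']
Obs: 1880-02-13
Act: tally.dock[x='77']
Obs: -77
Act: datewheel.lunge[n='13']
Obs: 1881-03-13
Act: datewheel.spanto[d='@prev']
Obs: 0
Act: datewheel.pin[d='1897-03-21']
Obs: 1897-03-21
Act: datewheel.spanto[d='1897-05-23']
Obs: 63
Act: tally.dock[x='32/9']
Obs: -725/9


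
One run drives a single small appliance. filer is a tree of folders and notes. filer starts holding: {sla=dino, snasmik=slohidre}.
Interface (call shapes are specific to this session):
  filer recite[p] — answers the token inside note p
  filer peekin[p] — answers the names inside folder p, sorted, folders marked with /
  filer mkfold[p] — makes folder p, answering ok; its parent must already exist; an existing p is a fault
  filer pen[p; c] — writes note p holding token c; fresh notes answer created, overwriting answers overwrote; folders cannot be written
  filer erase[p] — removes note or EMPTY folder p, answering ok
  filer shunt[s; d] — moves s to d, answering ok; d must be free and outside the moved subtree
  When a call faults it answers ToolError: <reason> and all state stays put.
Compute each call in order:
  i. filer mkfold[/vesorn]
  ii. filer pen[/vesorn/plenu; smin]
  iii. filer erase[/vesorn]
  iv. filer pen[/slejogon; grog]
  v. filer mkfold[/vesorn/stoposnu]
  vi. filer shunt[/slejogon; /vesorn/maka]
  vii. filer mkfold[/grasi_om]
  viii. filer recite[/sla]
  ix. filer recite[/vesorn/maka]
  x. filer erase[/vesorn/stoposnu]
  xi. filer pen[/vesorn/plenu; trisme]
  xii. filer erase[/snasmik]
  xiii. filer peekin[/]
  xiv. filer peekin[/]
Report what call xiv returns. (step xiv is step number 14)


Answer: [grasi_om/, sla, vesorn/]

Derivation:
CALL filer mkfold[p: /vesorn]
RET  ok
CALL filer pen[p: /vesorn/plenu; c: smin]
RET  created
CALL filer erase[p: /vesorn]
RET  ToolError: not empty
CALL filer pen[p: /slejogon; c: grog]
RET  created
CALL filer mkfold[p: /vesorn/stoposnu]
RET  ok
CALL filer shunt[s: /slejogon; d: /vesorn/maka]
RET  ok
CALL filer mkfold[p: /grasi_om]
RET  ok
CALL filer recite[p: /sla]
RET  dino
CALL filer recite[p: /vesorn/maka]
RET  grog
CALL filer erase[p: /vesorn/stoposnu]
RET  ok
CALL filer pen[p: /vesorn/plenu; c: trisme]
RET  overwrote
CALL filer erase[p: /snasmik]
RET  ok
CALL filer peekin[p: /]
RET  [grasi_om/, sla, vesorn/]
CALL filer peekin[p: /]
RET  [grasi_om/, sla, vesorn/]


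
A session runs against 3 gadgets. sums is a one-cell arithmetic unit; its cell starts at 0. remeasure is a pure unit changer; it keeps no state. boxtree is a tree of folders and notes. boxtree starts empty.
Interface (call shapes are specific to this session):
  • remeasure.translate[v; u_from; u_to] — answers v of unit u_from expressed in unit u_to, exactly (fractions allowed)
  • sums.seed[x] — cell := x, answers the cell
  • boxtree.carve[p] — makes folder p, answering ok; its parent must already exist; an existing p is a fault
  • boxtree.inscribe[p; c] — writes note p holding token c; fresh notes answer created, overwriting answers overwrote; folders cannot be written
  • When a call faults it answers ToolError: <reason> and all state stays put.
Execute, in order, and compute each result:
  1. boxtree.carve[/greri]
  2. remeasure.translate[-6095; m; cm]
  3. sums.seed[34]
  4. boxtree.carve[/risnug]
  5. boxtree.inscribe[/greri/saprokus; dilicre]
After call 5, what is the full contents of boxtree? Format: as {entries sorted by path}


Answer: {greri/, greri/saprokus=dilicre, risnug/}

Derivation:
Step: boxtree.carve[p: /greri]
Result: ok
Step: remeasure.translate[v: -6095; u_from: m; u_to: cm]
Result: -609500
Step: sums.seed[x: 34]
Result: 34
Step: boxtree.carve[p: /risnug]
Result: ok
Step: boxtree.inscribe[p: /greri/saprokus; c: dilicre]
Result: created


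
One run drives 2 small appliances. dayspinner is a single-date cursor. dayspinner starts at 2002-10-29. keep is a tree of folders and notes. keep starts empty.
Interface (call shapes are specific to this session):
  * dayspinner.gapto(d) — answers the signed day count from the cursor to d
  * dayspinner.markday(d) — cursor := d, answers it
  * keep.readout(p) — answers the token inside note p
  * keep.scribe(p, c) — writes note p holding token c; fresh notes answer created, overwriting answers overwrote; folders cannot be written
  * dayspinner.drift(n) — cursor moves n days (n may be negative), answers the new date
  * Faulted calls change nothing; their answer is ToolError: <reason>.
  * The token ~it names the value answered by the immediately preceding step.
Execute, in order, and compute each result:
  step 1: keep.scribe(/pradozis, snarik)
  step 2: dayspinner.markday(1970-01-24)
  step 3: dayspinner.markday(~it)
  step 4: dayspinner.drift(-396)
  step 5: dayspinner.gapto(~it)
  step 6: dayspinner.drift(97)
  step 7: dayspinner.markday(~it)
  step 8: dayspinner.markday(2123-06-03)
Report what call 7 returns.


Answer: 1969-03-31

Derivation:
>>> keep.scribe p='/pradozis' c='snarik'
[out] created
>>> dayspinner.markday d='1970-01-24'
[out] 1970-01-24
>>> dayspinner.markday d='~it'
[out] 1970-01-24
>>> dayspinner.drift n='-396'
[out] 1968-12-24
>>> dayspinner.gapto d='~it'
[out] 0
>>> dayspinner.drift n='97'
[out] 1969-03-31
>>> dayspinner.markday d='~it'
[out] 1969-03-31
>>> dayspinner.markday d='2123-06-03'
[out] 2123-06-03


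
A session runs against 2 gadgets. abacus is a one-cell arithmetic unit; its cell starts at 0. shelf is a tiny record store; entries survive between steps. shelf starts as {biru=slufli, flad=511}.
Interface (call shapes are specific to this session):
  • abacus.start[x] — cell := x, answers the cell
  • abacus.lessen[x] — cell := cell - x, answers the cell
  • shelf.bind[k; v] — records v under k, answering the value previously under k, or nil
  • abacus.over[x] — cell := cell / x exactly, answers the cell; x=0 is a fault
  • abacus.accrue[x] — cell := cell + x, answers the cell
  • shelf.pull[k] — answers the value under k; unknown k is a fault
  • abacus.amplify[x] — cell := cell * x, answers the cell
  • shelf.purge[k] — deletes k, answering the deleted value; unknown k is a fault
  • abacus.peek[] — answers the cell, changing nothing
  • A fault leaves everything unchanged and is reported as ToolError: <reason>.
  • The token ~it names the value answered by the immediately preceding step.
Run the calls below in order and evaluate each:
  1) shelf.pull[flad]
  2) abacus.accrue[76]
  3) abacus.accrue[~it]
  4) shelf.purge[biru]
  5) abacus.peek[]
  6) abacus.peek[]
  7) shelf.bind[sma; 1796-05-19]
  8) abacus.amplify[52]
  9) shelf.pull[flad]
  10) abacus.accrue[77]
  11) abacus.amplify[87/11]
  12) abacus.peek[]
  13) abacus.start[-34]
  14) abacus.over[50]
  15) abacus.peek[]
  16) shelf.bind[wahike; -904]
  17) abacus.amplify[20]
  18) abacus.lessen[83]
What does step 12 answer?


# shelf.pull(k=flad) -> 511
# abacus.accrue(x=76) -> 76
# abacus.accrue(x=~it) -> 152
# shelf.purge(k=biru) -> slufli
# abacus.peek() -> 152
# abacus.peek() -> 152
# shelf.bind(k=sma, v=1796-05-19) -> nil
# abacus.amplify(x=52) -> 7904
# shelf.pull(k=flad) -> 511
# abacus.accrue(x=77) -> 7981
# abacus.amplify(x=87/11) -> 694347/11
# abacus.peek() -> 694347/11
# abacus.start(x=-34) -> -34
# abacus.over(x=50) -> -17/25
# abacus.peek() -> -17/25
# shelf.bind(k=wahike, v=-904) -> nil
# abacus.amplify(x=20) -> -68/5
# abacus.lessen(x=83) -> -483/5

Answer: 694347/11
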